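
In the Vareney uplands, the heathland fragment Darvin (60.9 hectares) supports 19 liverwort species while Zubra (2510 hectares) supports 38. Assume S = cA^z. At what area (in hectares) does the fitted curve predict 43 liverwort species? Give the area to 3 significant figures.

4870 hectares

z = ln(38/19) / ln(2510/60.9) = 0.6931 / 3.7188 = 0.1864
c = 19 / 60.9^0.1864 = 19 / 2.151 = 8.833
A = (43/8.833)^(1/0.1864) ⇒ ln A = ln(4.868)/0.1864 = 8.4912
A = e^8.4912 ≈ 4872 hectares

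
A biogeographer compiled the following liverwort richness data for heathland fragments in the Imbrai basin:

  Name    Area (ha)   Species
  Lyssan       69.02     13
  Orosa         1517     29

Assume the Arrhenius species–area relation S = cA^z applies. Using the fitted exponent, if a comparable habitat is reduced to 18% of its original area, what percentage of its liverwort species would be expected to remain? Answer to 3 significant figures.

z = ln(29/13) / ln(1517/69.02) = 0.8023 / 3.0901 = 0.2597
S_new/S_old = (A_new/A_old)^z = 0.18^0.2597 = exp(0.2597 × -1.7148) = 0.6407

64.1%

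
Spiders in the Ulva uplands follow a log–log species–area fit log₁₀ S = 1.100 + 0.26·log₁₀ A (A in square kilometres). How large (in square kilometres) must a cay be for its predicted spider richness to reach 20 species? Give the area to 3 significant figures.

5.93 square kilometres

20 = 12.59 × A^0.26  ⇒  A^0.26 = 20/12.59 = 1.589
ln A = ln(1.589) / 0.26 = 0.4629 / 0.26 = 1.7803
A = e^1.7803 ≈ 5.932 square kilometres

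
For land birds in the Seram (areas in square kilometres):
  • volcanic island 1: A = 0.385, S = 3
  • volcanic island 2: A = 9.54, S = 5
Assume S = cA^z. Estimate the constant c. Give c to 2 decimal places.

3.49

z = ln(S₂/S₁) / ln(A₂/A₁) = ln(5/3) / ln(9.54/0.385) = 0.5108 / 3.2100 = 0.1591
c = S₁ / A₁^z = 3 / 0.385^0.1591 = 3 / 0.8591 = 3.492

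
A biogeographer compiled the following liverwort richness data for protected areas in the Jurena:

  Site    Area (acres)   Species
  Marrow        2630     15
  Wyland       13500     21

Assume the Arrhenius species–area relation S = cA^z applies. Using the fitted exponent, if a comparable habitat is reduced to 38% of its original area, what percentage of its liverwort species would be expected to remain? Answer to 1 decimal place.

z = ln(21/15) / ln(13500/2630) = 0.3365 / 1.6357 = 0.2057
S_new/S_old = (A_new/A_old)^z = 0.38^0.2057 = exp(0.2057 × -0.9676) = 0.8195

82.0%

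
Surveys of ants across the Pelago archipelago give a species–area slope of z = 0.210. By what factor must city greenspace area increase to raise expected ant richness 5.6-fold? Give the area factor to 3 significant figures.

3650

(A₂/A₁)^0.21 = 5.6, so A₂/A₁ = 5.6^(1/0.21) = 5.6^4.762
ln(A₂/A₁) = ln 5.6 / 0.21 = 1.7228 / 0.21 = 8.2037
A₂/A₁ = e^8.2037 ≈ 3654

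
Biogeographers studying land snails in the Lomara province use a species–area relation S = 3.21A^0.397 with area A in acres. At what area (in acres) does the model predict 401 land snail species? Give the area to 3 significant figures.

191000 acres

401 = 3.21 × A^0.397  ⇒  A^0.397 = 401/3.21 = 124.9
ln A = ln(124.9) / 0.397 = 4.8277 / 0.397 = 12.1604
A = e^12.1604 ≈ 191077 acres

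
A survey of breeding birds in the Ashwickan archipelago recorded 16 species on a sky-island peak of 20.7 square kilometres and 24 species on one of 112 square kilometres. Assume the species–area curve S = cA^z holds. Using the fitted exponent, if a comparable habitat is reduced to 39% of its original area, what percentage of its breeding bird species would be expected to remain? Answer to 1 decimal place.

z = ln(24/16) / ln(112/20.7) = 0.4055 / 1.6884 = 0.2402
S_new/S_old = (A_new/A_old)^z = 0.39^0.2402 = exp(0.2402 × -0.9416) = 0.7976

79.8%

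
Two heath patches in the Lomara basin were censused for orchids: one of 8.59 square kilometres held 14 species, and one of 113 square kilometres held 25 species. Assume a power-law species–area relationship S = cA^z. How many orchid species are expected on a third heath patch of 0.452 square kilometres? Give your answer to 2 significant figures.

7.2

z = ln(25/14) / ln(113/8.59) = 0.5798 / 2.5768 = 0.2250
c = 14 / 8.59^0.2250 = 14 / 1.622 = 8.629
S₃ = 8.629 × 0.452^0.2250 = 8.629 × 0.8364 ≈ 7.217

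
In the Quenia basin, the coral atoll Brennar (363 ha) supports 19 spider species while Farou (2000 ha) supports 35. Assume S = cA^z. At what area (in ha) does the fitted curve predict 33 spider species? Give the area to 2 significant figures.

z = ln(35/19) / ln(2000/363) = 0.6109 / 1.7065 = 0.3580
c = 19 / 363^0.3580 = 19 / 8.249 = 2.303
A = (33/2.303)^(1/0.3580) ⇒ ln A = ln(14.33)/0.3580 = 7.4365
A = e^7.4365 ≈ 1697 ha

1700 ha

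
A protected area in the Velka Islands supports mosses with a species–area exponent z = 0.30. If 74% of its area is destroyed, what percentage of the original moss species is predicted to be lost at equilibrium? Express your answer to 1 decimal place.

33.2%

S_new/S_old = (A_new/A_old)^z = 0.26^0.3
= exp(0.3 × ln 0.26) = exp(0.3 × -1.3471) = exp(-0.4041) ≈ 0.6676
Fraction lost = 1 − 0.6676 = 0.3324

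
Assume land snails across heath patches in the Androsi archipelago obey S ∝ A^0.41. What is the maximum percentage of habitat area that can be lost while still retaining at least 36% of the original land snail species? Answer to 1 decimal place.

Need (A_new/A_old)^0.41 = 0.36, so A_new/A_old = 0.36^(1/0.41) = 0.36^2.439
ln(A_new/A_old) = ln 0.36 / 0.41 = -1.0217 / 0.41 = -2.4918
A_new/A_old = e^-2.4918 ≈ 0.08276
Fraction that can be lost = 1 − 0.08276 = 0.9172

91.7%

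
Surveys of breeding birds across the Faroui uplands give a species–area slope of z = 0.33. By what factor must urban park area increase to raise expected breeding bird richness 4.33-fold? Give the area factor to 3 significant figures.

84.9

(A₂/A₁)^0.33 = 4.33, so A₂/A₁ = 4.33^(1/0.33) = 4.33^3.03
ln(A₂/A₁) = ln 4.33 / 0.33 = 1.4656 / 0.33 = 4.4411
A₂/A₁ = e^4.4411 ≈ 84.87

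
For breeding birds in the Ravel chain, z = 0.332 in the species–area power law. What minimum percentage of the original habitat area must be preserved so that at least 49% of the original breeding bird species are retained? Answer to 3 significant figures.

11.7%

Need (A_new/A_old)^0.332 = 0.49, so A_new/A_old = 0.49^(1/0.332) = 0.49^3.012
ln(A_new/A_old) = ln 0.49 / 0.332 = -0.7133 / 0.332 = -2.1486
A_new/A_old = e^-2.1486 ≈ 0.1166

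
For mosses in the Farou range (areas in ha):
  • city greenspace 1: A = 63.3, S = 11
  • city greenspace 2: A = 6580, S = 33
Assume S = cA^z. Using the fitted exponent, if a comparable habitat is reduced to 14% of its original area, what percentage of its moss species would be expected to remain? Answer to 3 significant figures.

62.8%

z = ln(33/11) / ln(6580/63.3) = 1.0986 / 4.6439 = 0.2366
S_new/S_old = (A_new/A_old)^z = 0.14^0.2366 = exp(0.2366 × -1.9661) = 0.6281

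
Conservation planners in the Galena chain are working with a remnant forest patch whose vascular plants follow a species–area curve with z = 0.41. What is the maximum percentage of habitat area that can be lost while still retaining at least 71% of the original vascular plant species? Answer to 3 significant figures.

56.6%

Need (A_new/A_old)^0.41 = 0.71, so A_new/A_old = 0.71^(1/0.41) = 0.71^2.439
ln(A_new/A_old) = ln 0.71 / 0.41 = -0.3425 / 0.41 = -0.8353
A_new/A_old = e^-0.8353 ≈ 0.4337
Fraction that can be lost = 1 − 0.4337 = 0.5663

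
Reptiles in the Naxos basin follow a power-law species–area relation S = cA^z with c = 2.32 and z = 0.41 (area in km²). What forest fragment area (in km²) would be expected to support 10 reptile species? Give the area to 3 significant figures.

10 = 2.32 × A^0.41  ⇒  A^0.41 = 10/2.32 = 4.31
ln A = ln(4.31) / 0.41 = 1.4610 / 0.41 = 3.5635
A = e^3.5635 ≈ 35.29 km²

35.3 km²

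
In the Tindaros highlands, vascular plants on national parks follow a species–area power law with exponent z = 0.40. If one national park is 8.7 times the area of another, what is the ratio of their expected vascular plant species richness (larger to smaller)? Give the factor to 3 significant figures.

S₂/S₁ = (A₂/A₁)^z = 8.7^0.4
ln(S₂/S₁) = 0.4 × ln 8.7 = 0.4 × 2.1633 = 0.8653
S₂/S₁ = e^0.8653 ≈ 2.376

2.38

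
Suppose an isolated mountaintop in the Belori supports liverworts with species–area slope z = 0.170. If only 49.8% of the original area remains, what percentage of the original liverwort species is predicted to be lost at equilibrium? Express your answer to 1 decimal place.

11.2%

S_new/S_old = (A_new/A_old)^z = 0.498^0.17
= exp(0.17 × ln 0.498) = exp(0.17 × -0.6972) = exp(-0.1185) ≈ 0.8882
Fraction lost = 1 − 0.8882 = 0.1118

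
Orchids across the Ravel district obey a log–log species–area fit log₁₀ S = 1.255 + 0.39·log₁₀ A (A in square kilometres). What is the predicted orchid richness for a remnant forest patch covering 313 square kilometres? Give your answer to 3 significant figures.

169

S = 17.99 × 313^0.39
ln S = ln 17.99 + 0.39 × ln 313 = 2.8897 + 0.39 × 5.7462 = 5.1308
S = e^5.1308 ≈ 169.1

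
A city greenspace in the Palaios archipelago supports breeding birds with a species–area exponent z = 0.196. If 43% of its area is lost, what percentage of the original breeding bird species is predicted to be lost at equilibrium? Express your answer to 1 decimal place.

10.4%

S_new/S_old = (A_new/A_old)^z = 0.57^0.196
= exp(0.196 × ln 0.57) = exp(0.196 × -0.5621) = exp(-0.1102) ≈ 0.8957
Fraction lost = 1 − 0.8957 = 0.1043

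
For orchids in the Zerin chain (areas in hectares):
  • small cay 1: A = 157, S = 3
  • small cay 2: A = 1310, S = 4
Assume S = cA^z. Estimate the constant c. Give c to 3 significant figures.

z = ln(S₂/S₁) / ln(A₂/A₁) = ln(4/3) / ln(1310/157) = 0.2877 / 2.1215 = 0.1356
c = S₁ / A₁^z = 3 / 157^0.1356 = 3 / 1.985 = 1.511

1.51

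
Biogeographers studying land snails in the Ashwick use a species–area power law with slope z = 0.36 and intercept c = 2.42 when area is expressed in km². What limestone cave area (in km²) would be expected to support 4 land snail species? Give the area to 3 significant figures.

4 = 2.42 × A^0.36  ⇒  A^0.36 = 4/2.42 = 1.653
ln A = ln(1.653) / 0.36 = 0.5025 / 0.36 = 1.3959
A = e^1.3959 ≈ 4.039 km²

4.04 km²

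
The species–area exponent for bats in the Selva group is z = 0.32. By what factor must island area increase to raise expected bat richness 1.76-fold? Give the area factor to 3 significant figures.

5.85

(A₂/A₁)^0.32 = 1.76, so A₂/A₁ = 1.76^(1/0.32) = 1.76^3.125
ln(A₂/A₁) = ln 1.76 / 0.32 = 0.5653 / 0.32 = 1.7666
A₂/A₁ = e^1.7666 ≈ 5.851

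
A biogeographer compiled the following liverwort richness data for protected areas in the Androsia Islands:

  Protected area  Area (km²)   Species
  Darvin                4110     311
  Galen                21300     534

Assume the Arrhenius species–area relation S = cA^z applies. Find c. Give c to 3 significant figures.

z = ln(S₂/S₁) / ln(A₂/A₁) = ln(534/311) / ln(21300/4110) = 0.5406 / 1.6453 = 0.3286
c = S₁ / A₁^z = 311 / 4110^0.3286 = 311 / 15.4 = 20.2

20.2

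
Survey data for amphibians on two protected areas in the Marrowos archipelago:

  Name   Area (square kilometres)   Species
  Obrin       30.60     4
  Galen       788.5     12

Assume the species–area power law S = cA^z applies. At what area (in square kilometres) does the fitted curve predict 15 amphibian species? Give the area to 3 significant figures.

1530 square kilometres

z = ln(12/4) / ln(788.5/30.6) = 1.0986 / 3.2491 = 0.3381
c = 4 / 30.6^0.3381 = 4 / 3.18 = 1.258
A = (15/1.258)^(1/0.3381) ⇒ ln A = ln(11.92)/0.3381 = 7.3301
A = e^7.3301 ≈ 1525 square kilometres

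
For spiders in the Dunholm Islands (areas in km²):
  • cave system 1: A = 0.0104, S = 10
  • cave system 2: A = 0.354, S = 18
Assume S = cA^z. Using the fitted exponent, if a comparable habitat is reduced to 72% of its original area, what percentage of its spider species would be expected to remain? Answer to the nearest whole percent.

z = ln(18/10) / ln(0.354/0.0104) = 0.5878 / 3.5275 = 0.1666
S_new/S_old = (A_new/A_old)^z = 0.72^0.1666 = exp(0.1666 × -0.3285) = 0.9467

95%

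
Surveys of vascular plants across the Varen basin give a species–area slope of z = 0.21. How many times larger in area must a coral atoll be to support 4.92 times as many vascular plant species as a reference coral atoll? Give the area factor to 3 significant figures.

1970

(A₂/A₁)^0.21 = 4.92, so A₂/A₁ = 4.92^(1/0.21) = 4.92^4.762
ln(A₂/A₁) = ln 4.92 / 0.21 = 1.5933 / 0.21 = 7.5872
A₂/A₁ = e^7.5872 ≈ 1973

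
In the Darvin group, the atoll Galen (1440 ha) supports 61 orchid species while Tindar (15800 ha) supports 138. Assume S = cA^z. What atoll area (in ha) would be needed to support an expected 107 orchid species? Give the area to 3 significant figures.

z = ln(138/61) / ln(15800/1440) = 0.8164 / 2.3954 = 0.3408
c = 61 / 1440^0.3408 = 61 / 11.92 = 5.116
A = (107/5.116)^(1/0.3408) ⇒ ln A = ln(20.92)/0.3408 = 8.9212
A = e^8.9212 ≈ 7489 ha

7490 ha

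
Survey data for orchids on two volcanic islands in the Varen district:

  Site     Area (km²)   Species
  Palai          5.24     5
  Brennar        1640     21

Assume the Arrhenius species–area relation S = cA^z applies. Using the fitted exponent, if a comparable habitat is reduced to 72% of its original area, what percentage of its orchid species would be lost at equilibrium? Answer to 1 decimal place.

z = ln(21/5) / ln(1640/5.24) = 1.4351 / 5.7461 = 0.2497
S_new/S_old = (A_new/A_old)^z = 0.72^0.2497 = exp(0.2497 × -0.3285) = 0.9212
Fraction lost = 1 − 0.9212 = 0.07877

7.9%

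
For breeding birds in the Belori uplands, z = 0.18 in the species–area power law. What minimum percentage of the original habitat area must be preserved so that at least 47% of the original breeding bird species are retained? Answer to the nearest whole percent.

Need (A_new/A_old)^0.18 = 0.47, so A_new/A_old = 0.47^(1/0.18) = 0.47^5.556
ln(A_new/A_old) = ln 0.47 / 0.18 = -0.7550 / 0.18 = -4.1946
A_new/A_old = e^-4.1946 ≈ 0.01508

2%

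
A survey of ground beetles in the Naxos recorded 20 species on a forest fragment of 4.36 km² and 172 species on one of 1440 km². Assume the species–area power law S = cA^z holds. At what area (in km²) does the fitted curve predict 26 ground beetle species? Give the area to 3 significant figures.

z = ln(172/20) / ln(1440/4.36) = 2.1518 / 5.7999 = 0.3710
c = 20 / 4.36^0.3710 = 20 / 1.727 = 11.58
A = (26/11.58)^(1/0.3710) ⇒ ln A = ln(2.245)/0.3710 = 2.1797
A = e^2.1797 ≈ 8.843 km²

8.84 km²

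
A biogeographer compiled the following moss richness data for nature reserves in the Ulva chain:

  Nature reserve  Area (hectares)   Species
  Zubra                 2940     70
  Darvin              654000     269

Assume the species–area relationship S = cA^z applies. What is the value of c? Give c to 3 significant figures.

9.58

z = ln(S₂/S₁) / ln(A₂/A₁) = ln(269/70) / ln(654000/2940) = 1.3462 / 5.4047 = 0.2491
c = S₁ / A₁^z = 70 / 2940^0.2491 = 70 / 7.31 = 9.576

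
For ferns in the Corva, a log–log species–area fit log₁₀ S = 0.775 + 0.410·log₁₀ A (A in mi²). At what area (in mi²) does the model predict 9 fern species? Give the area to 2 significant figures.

9 = 5.957 × A^0.41  ⇒  A^0.41 = 9/5.957 = 1.511
ln A = ln(1.511) / 0.41 = 0.4127 / 0.41 = 1.0066
A = e^1.0066 ≈ 2.736 mi²

2.7 mi²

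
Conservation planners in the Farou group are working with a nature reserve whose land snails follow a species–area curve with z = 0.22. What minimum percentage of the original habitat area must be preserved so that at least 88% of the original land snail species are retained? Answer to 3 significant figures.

Need (A_new/A_old)^0.22 = 0.88, so A_new/A_old = 0.88^(1/0.22) = 0.88^4.545
ln(A_new/A_old) = ln 0.88 / 0.22 = -0.1278 / 0.22 = -0.5811
A_new/A_old = e^-0.5811 ≈ 0.5593

55.9%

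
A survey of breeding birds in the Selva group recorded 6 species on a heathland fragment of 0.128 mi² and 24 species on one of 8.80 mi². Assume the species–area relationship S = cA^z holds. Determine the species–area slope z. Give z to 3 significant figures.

Taking logs: ln S = ln c + z ln A, so z = (ln S₂ − ln S₁)/(ln A₂ − ln A₁).
z = ln(24/6) / ln(8.8/0.128) = ln(4) / ln(68.75) = 1.3863 / 4.2305 = 0.3277

0.328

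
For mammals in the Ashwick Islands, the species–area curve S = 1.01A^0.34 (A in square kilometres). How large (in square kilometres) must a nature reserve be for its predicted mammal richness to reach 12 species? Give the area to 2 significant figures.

12 = 1.01 × A^0.34  ⇒  A^0.34 = 12/1.01 = 11.88
ln A = ln(11.88) / 0.34 = 2.4750 / 0.34 = 7.2793
A = e^7.2793 ≈ 1450 square kilometres

1400 square kilometres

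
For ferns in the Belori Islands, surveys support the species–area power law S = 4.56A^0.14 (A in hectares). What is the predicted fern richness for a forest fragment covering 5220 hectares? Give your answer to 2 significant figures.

15

S = 4.56 × 5220^0.14
ln S = ln 4.56 + 0.14 × ln 5220 = 1.5173 + 0.14 × 8.5603 = 2.7158
S = e^2.7158 ≈ 15.12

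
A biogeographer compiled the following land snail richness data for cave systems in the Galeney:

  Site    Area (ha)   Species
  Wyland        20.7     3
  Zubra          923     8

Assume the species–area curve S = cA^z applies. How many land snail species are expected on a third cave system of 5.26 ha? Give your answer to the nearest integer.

z = ln(8/3) / ln(923/20.7) = 0.9808 / 3.7975 = 0.2583
c = 3 / 20.7^0.2583 = 3 / 2.187 = 1.372
S₃ = 1.372 × 5.26^0.2583 = 1.372 × 1.535 ≈ 2.106

2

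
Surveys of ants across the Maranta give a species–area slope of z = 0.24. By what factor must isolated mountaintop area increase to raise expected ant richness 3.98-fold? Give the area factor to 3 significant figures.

316

(A₂/A₁)^0.24 = 3.98, so A₂/A₁ = 3.98^(1/0.24) = 3.98^4.167
ln(A₂/A₁) = ln 3.98 / 0.24 = 1.3813 / 0.24 = 5.7553
A₂/A₁ = e^5.7553 ≈ 315.9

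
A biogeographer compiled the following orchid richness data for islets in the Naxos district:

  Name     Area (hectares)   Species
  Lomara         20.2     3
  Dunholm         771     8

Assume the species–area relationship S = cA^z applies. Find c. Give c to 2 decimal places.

z = ln(S₂/S₁) / ln(A₂/A₁) = ln(8/3) / ln(771/20.2) = 0.9808 / 3.6420 = 0.2693
c = S₁ / A₁^z = 3 / 20.2^0.2693 = 3 / 2.247 = 1.335

1.34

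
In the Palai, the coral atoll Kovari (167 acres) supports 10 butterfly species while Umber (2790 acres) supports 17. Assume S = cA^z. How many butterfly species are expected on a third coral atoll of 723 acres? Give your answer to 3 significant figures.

z = ln(17/10) / ln(2790/167) = 0.5306 / 2.8158 = 0.1884
c = 10 / 167^0.1884 = 10 / 2.623 = 3.812
S₃ = 3.812 × 723^0.1884 = 3.812 × 3.458 ≈ 13.18

13.2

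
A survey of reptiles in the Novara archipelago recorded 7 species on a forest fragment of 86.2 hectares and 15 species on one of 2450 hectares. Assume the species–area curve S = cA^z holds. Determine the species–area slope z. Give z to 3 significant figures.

Taking logs: ln S = ln c + z ln A, so z = (ln S₂ − ln S₁)/(ln A₂ − ln A₁).
z = ln(15/7) / ln(2450/86.2) = ln(2.143) / ln(28.42) = 0.7621 / 3.3472 = 0.2277

0.228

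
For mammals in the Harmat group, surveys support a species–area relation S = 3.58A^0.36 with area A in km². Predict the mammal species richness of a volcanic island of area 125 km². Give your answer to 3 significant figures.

S = 3.58 × 125^0.36 = 3.58 × 5.687 ≈ 20.36

20.4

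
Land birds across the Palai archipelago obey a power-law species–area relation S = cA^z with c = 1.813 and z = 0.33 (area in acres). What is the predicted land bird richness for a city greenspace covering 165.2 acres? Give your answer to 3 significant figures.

S = 1.813 × 165.2^0.33
ln S = ln 1.813 + 0.33 × ln 165.2 = 0.5950 + 0.33 × 5.1072 = 2.2803
S = e^2.2803 ≈ 9.78

9.78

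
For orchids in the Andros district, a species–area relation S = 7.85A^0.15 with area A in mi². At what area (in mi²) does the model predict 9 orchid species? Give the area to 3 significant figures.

9 = 7.85 × A^0.15  ⇒  A^0.15 = 9/7.85 = 1.146
ln A = ln(1.146) / 0.15 = 0.1367 / 0.15 = 0.9114
A = e^0.9114 ≈ 2.488 mi²

2.49 mi²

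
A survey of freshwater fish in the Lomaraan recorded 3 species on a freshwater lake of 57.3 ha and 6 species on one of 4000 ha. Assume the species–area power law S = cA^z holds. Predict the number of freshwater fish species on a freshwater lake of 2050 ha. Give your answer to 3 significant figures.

5.38

z = ln(6/3) / ln(4000/57.3) = 0.6931 / 4.2457 = 0.1633
c = 3 / 57.3^0.1633 = 3 / 1.937 = 1.549
S₃ = 1.549 × 2050^0.1633 = 1.549 × 3.473 ≈ 5.38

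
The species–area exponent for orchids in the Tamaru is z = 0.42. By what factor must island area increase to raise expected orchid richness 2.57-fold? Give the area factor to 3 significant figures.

(A₂/A₁)^0.42 = 2.57, so A₂/A₁ = 2.57^(1/0.42) = 2.57^2.381
ln(A₂/A₁) = ln 2.57 / 0.42 = 0.9439 / 0.42 = 2.2474
A₂/A₁ = e^2.2474 ≈ 9.463

9.46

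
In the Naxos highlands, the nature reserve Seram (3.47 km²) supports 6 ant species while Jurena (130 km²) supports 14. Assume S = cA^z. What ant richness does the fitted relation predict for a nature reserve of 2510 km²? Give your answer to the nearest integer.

z = ln(14/6) / ln(130/3.47) = 0.8473 / 3.6234 = 0.2338
c = 6 / 3.47^0.2338 = 6 / 1.338 = 4.485
S₃ = 4.485 × 2510^0.2338 = 4.485 × 6.237 ≈ 27.98

28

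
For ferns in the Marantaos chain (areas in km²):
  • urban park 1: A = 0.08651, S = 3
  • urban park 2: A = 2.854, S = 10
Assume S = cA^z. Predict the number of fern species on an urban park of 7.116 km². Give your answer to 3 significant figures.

z = ln(10/3) / ln(2.854/0.08651) = 1.2040 / 3.4962 = 0.3444
c = 3 / 0.08651^0.3444 = 3 / 0.4305 = 6.969
S₃ = 6.969 × 7.116^0.3444 = 6.969 × 1.966 ≈ 13.7

13.7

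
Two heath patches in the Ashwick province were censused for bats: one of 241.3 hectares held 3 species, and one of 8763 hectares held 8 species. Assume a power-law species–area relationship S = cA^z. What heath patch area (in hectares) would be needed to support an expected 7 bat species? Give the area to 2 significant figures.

z = ln(8/3) / ln(8763/241.3) = 0.9808 / 3.5923 = 0.2730
c = 3 / 241.3^0.2730 = 3 / 4.472 = 0.6708
A = (7/0.6708)^(1/0.2730) ⇒ ln A = ln(10.44)/0.2730 = 8.5892
A = e^8.5892 ≈ 5374 hectares

5400 hectares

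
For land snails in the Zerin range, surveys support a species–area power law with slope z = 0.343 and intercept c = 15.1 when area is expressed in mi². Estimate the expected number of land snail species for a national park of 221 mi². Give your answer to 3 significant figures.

S = 15.1 × 221^0.343 = 15.1 × 6.37 ≈ 96.18

96.2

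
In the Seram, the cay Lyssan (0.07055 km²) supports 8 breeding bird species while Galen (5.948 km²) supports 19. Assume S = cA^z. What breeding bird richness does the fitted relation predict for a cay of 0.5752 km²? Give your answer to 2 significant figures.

z = ln(19/8) / ln(5.948/0.07055) = 0.8650 / 4.4345 = 0.1951
c = 8 / 0.07055^0.1951 = 8 / 0.5962 = 13.42
S₃ = 13.42 × 0.5752^0.1951 = 13.42 × 0.8977 ≈ 12.05

12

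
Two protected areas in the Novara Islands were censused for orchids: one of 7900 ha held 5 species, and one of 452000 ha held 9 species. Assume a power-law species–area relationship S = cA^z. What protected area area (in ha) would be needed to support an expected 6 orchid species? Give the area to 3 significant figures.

z = ln(9/5) / ln(452000/7900) = 0.5878 / 4.0468 = 0.1452
c = 5 / 7900^0.1452 = 5 / 3.682 = 1.358
A = (6/1.358)^(1/0.1452) ⇒ ln A = ln(4.419)/0.1452 = 10.2299
A = e^10.2299 ≈ 27719 ha

27700 ha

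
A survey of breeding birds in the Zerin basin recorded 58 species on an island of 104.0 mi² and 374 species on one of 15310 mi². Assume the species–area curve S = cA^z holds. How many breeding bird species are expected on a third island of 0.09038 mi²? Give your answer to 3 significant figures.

4.17

z = ln(374/58) / ln(15310/104) = 1.8638 / 4.9919 = 0.3734
c = 58 / 104^0.3734 = 58 / 5.664 = 10.24
S₃ = 10.24 × 0.09038^0.3734 = 10.24 × 0.4076 ≈ 4.174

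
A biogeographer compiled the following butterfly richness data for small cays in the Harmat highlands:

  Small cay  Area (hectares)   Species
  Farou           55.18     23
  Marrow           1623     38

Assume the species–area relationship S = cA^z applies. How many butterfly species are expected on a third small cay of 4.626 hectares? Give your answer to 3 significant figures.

15.9

z = ln(38/23) / ln(1623/55.18) = 0.5021 / 3.3814 = 0.1485
c = 23 / 55.18^0.1485 = 23 / 1.814 = 12.68
S₃ = 12.68 × 4.626^0.1485 = 12.68 × 1.255 ≈ 15.92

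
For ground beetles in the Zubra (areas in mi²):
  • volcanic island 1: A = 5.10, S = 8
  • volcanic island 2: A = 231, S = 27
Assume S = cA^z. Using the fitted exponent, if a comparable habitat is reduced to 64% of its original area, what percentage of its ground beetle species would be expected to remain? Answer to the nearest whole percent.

z = ln(27/8) / ln(231/5.1) = 1.2164 / 3.8132 = 0.3190
S_new/S_old = (A_new/A_old)^z = 0.64^0.3190 = exp(0.3190 × -0.4463) = 0.8673

87%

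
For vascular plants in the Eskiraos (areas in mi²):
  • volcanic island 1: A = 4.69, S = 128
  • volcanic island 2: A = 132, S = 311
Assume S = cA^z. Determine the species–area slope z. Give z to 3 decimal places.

0.266

Taking logs: ln S = ln c + z ln A, so z = (ln S₂ − ln S₁)/(ln A₂ − ln A₁).
z = ln(311/128) / ln(132/4.69) = ln(2.43) / ln(28.14) = 0.8878 / 3.3374 = 0.2660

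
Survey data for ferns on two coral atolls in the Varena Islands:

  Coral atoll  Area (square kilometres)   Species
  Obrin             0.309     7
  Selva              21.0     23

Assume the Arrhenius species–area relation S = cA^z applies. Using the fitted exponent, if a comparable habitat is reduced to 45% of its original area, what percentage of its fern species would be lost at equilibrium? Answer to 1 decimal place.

z = ln(23/7) / ln(21/0.309) = 1.1896 / 4.2189 = 0.2820
S_new/S_old = (A_new/A_old)^z = 0.45^0.2820 = exp(0.2820 × -0.7985) = 0.7984
Fraction lost = 1 − 0.7984 = 0.2016

20.2%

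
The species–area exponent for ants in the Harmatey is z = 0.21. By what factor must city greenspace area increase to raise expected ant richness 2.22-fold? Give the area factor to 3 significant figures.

(A₂/A₁)^0.21 = 2.22, so A₂/A₁ = 2.22^(1/0.21) = 2.22^4.762
ln(A₂/A₁) = ln 2.22 / 0.21 = 0.7975 / 0.21 = 3.7977
A₂/A₁ = e^3.7977 ≈ 44.6

44.6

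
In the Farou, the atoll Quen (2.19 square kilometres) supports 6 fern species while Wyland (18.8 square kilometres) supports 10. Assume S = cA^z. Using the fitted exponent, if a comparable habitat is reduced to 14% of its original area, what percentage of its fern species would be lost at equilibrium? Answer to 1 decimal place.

z = ln(10/6) / ln(18.8/2.19) = 0.5108 / 2.1500 = 0.2376
S_new/S_old = (A_new/A_old)^z = 0.14^0.2376 = exp(0.2376 × -1.9661) = 0.6268
Fraction lost = 1 − 0.6268 = 0.3732

37.3%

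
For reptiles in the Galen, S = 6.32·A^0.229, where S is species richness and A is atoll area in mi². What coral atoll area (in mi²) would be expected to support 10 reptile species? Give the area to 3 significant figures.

7.42 mi²

10 = 6.32 × A^0.229  ⇒  A^0.229 = 10/6.32 = 1.582
ln A = ln(1.582) / 0.229 = 0.4589 / 0.229 = 2.0038
A = e^2.0038 ≈ 7.417 mi²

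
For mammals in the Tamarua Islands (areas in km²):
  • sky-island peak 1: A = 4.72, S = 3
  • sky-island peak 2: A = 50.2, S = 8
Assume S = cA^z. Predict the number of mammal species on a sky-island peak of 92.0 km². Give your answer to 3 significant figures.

z = ln(8/3) / ln(50.2/4.72) = 0.9808 / 2.3642 = 0.4149
c = 3 / 4.72^0.4149 = 3 / 1.904 = 1.576
S₃ = 1.576 × 92^0.4149 = 1.576 × 6.527 ≈ 10.29

10.3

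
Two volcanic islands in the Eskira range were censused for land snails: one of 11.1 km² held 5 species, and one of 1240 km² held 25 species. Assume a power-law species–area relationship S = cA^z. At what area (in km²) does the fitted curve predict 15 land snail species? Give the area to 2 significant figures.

280 km²

z = ln(25/5) / ln(1240/11.1) = 1.6094 / 4.7159 = 0.3413
c = 5 / 11.1^0.3413 = 5 / 2.274 = 2.199
A = (15/2.199)^(1/0.3413) ⇒ ln A = ln(6.821)/0.3413 = 5.6261
A = e^5.6261 ≈ 277.6 km²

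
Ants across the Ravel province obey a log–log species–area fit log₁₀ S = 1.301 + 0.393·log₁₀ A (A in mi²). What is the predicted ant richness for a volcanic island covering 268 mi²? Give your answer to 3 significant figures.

S = 20 × 268^0.393
ln S = ln 20 + 0.393 × ln 268 = 2.9957 + 0.393 × 5.5910 = 5.1929
S = e^5.1929 ≈ 180

180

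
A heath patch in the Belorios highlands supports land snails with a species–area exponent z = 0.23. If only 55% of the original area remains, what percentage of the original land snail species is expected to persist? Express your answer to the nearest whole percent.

S_new/S_old = (A_new/A_old)^z = 0.55^0.23
= exp(0.23 × ln 0.55) = exp(0.23 × -0.5978) = exp(-0.1375) ≈ 0.8715

87%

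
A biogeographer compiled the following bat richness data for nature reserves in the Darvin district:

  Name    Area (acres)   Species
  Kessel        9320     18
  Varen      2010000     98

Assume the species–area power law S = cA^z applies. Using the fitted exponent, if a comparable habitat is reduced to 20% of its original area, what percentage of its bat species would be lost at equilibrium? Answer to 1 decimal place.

z = ln(98/18) / ln(2010000/9320) = 1.6946 / 5.3737 = 0.3153
S_new/S_old = (A_new/A_old)^z = 0.2^0.3153 = exp(0.3153 × -1.6094) = 0.602
Fraction lost = 1 − 0.602 = 0.398

39.8%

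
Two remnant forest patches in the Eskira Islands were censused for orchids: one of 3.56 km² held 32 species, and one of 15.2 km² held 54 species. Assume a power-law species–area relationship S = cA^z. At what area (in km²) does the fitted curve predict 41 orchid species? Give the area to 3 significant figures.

z = ln(54/32) / ln(15.2/3.56) = 0.5232 / 1.4515 = 0.3605
c = 32 / 3.56^0.3605 = 32 / 1.58 = 20.25
A = (41/20.25)^(1/0.3605) ⇒ ln A = ln(2.025)/0.3605 = 1.9573
A = e^1.9573 ≈ 7.08 km²

7.08 km²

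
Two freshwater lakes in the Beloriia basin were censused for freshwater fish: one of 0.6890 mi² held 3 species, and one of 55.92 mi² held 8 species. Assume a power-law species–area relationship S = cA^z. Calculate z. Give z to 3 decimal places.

Taking logs: ln S = ln c + z ln A, so z = (ln S₂ − ln S₁)/(ln A₂ − ln A₁).
z = ln(8/3) / ln(55.92/0.689) = ln(2.667) / ln(81.16) = 0.9808 / 4.3964 = 0.2231

0.223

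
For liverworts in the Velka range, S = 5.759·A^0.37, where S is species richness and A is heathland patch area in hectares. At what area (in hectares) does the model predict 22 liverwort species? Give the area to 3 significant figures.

37.4 hectares

22 = 5.759 × A^0.37  ⇒  A^0.37 = 22/5.759 = 3.82
ln A = ln(3.82) / 0.37 = 1.3403 / 0.37 = 3.6224
A = e^3.6224 ≈ 37.43 hectares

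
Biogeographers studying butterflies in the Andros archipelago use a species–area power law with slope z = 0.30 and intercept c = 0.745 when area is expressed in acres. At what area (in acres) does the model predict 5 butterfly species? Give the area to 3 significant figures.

5 = 0.745 × A^0.3  ⇒  A^0.3 = 5/0.745 = 6.711
ln A = ln(6.711) / 0.3 = 1.9038 / 0.3 = 6.3460
A = e^6.3460 ≈ 570.2 acres

570 acres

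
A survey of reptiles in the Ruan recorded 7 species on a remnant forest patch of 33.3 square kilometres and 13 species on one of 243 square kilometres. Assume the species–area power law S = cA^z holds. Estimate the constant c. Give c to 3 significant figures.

z = ln(S₂/S₁) / ln(A₂/A₁) = ln(13/7) / ln(243/33.3) = 0.6190 / 1.9875 = 0.3115
c = S₁ / A₁^z = 7 / 33.3^0.3115 = 7 / 2.98 = 2.349

2.35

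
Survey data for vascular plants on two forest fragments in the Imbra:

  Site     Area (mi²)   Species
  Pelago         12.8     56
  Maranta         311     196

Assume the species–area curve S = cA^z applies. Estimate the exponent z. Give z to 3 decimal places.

Taking logs: ln S = ln c + z ln A, so z = (ln S₂ − ln S₁)/(ln A₂ − ln A₁).
z = ln(196/56) / ln(311/12.8) = ln(3.5) / ln(24.3) = 1.2528 / 3.1903 = 0.3927

0.393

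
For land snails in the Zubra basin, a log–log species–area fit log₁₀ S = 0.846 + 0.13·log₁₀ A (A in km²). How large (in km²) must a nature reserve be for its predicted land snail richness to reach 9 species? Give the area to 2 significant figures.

6.8 km²

9 = 7.015 × A^0.13  ⇒  A^0.13 = 9/7.015 = 1.283
ln A = ln(1.283) / 0.13 = 0.2492 / 0.13 = 1.9172
A = e^1.9172 ≈ 6.802 km²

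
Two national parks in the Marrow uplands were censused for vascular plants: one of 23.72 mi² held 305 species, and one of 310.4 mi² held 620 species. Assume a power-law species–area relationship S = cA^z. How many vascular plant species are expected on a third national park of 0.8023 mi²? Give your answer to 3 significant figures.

120

z = ln(620/305) / ln(310.4/23.72) = 0.7094 / 2.5715 = 0.2759
c = 305 / 23.72^0.2759 = 305 / 2.395 = 127.3
S₃ = 127.3 × 0.8023^0.2759 = 127.3 × 0.941 ≈ 119.8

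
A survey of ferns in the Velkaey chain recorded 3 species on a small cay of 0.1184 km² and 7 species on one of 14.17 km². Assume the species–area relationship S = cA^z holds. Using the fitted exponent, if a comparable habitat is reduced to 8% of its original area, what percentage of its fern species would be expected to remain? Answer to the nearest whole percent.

64%

z = ln(7/3) / ln(14.17/0.1184) = 0.8473 / 4.7848 = 0.1771
S_new/S_old = (A_new/A_old)^z = 0.08^0.1771 = exp(0.1771 × -2.5257) = 0.6394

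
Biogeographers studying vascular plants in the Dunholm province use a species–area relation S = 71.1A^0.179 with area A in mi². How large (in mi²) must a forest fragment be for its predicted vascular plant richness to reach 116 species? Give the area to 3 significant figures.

15.4 mi²

116 = 71.1 × A^0.179  ⇒  A^0.179 = 116/71.1 = 1.632
ln A = ln(1.632) / 0.179 = 0.4895 / 0.179 = 2.7347
A = e^2.7347 ≈ 15.4 mi²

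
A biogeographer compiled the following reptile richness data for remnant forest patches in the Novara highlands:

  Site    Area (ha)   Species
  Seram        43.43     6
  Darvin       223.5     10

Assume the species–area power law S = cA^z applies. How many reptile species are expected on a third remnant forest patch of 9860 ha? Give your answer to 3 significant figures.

z = ln(10/6) / ln(223.5/43.43) = 0.5108 / 1.6383 = 0.3118
c = 6 / 43.43^0.3118 = 6 / 3.241 = 1.851
S₃ = 1.851 × 9860^0.3118 = 1.851 × 17.59 ≈ 32.57

32.6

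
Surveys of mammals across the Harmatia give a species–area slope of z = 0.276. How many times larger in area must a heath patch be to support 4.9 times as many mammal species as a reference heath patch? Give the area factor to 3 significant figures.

(A₂/A₁)^0.276 = 4.9, so A₂/A₁ = 4.9^(1/0.276) = 4.9^3.623
ln(A₂/A₁) = ln 4.9 / 0.276 = 1.5892 / 0.276 = 5.7581
A₂/A₁ = e^5.7581 ≈ 316.7

317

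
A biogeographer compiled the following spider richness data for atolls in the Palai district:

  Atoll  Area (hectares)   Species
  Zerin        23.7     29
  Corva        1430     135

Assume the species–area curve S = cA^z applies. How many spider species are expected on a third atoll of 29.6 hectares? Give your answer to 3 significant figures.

31.5

z = ln(135/29) / ln(1430/23.7) = 1.5380 / 4.1000 = 0.3751
c = 29 / 23.7^0.3751 = 29 / 3.279 = 8.845
S₃ = 8.845 × 29.6^0.3751 = 8.845 × 3.564 ≈ 31.52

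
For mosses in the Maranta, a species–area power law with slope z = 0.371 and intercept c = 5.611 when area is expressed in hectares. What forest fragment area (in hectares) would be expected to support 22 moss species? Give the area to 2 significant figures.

22 = 5.611 × A^0.371  ⇒  A^0.371 = 22/5.611 = 3.921
ln A = ln(3.921) / 0.371 = 1.3663 / 0.371 = 3.6828
A = e^3.6828 ≈ 39.76 hectares

40 hectares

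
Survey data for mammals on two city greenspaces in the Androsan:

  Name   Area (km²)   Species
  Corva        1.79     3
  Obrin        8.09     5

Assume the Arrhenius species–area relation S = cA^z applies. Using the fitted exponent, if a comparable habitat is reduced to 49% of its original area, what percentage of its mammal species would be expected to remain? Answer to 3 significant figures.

78.5%

z = ln(5/3) / ln(8.09/1.79) = 0.5108 / 1.5084 = 0.3387
S_new/S_old = (A_new/A_old)^z = 0.49^0.3387 = exp(0.3387 × -0.7133) = 0.7854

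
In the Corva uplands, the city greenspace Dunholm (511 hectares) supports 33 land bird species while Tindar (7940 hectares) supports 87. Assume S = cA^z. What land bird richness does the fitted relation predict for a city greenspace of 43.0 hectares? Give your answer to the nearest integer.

14

z = ln(87/33) / ln(7940/511) = 0.9694 / 2.7433 = 0.3534
c = 33 / 511^0.3534 = 33 / 9.059 = 3.643
S₃ = 3.643 × 43^0.3534 = 3.643 × 3.778 ≈ 13.76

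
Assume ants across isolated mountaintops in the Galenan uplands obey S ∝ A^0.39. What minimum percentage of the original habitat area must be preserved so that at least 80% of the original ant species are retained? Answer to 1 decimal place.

Need (A_new/A_old)^0.39 = 0.8, so A_new/A_old = 0.8^(1/0.39) = 0.8^2.564
ln(A_new/A_old) = ln 0.8 / 0.39 = -0.2231 / 0.39 = -0.5722
A_new/A_old = e^-0.5722 ≈ 0.5643

56.4%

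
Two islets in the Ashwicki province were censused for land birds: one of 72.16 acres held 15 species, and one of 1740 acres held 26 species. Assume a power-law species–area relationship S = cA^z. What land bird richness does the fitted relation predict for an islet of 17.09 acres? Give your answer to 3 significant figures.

z = ln(26/15) / ln(1740/72.16) = 0.5500 / 3.1828 = 0.1728
c = 15 / 72.16^0.1728 = 15 / 2.095 = 7.16
S₃ = 7.16 × 17.09^0.1728 = 7.16 × 1.633 ≈ 11.69

11.7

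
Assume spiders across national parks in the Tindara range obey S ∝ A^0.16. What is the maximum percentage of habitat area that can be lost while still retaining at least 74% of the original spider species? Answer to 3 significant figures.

84.8%

Need (A_new/A_old)^0.16 = 0.74, so A_new/A_old = 0.74^(1/0.16) = 0.74^6.25
ln(A_new/A_old) = ln 0.74 / 0.16 = -0.3011 / 0.16 = -1.8819
A_new/A_old = e^-1.8819 ≈ 0.1523
Fraction that can be lost = 1 − 0.1523 = 0.8477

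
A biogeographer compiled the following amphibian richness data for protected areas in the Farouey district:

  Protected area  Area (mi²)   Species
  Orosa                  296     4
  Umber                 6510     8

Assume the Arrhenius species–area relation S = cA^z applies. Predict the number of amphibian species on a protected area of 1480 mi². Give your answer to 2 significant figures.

z = ln(8/4) / ln(6510/296) = 0.6931 / 3.0907 = 0.2243
c = 4 / 296^0.2243 = 4 / 3.583 = 1.116
S₃ = 1.116 × 1480^0.2243 = 1.116 × 5.14 ≈ 5.739

5.7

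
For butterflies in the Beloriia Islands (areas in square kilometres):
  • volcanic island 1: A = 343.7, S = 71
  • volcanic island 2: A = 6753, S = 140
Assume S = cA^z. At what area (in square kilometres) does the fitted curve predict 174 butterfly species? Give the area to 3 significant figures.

z = ln(140/71) / ln(6753/343.7) = 0.6790 / 2.9780 = 0.2280
c = 71 / 343.7^0.2280 = 71 / 3.786 = 18.75
A = (174/18.75)^(1/0.2280) ⇒ ln A = ln(9.28)/0.2280 = 9.7713
A = e^9.7713 ≈ 17524 square kilometres

17500 square kilometres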